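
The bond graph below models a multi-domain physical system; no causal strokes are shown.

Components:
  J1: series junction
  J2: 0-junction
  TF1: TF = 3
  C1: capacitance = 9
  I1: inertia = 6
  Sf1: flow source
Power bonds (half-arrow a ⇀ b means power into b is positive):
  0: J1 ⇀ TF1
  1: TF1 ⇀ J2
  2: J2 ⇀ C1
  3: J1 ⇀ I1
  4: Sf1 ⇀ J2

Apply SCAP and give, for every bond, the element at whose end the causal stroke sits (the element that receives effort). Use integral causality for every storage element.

b4 stroke at Sf1  (Sf1: flow source, stroke at near end)
b2 stroke at J2  (C1 integral (e out))
b1 stroke at TF1  (common-e at J2 fixed by 2)
b0 stroke at J1  (TF1: transformer flips bond 1)
b3 stroke at I1  (closing 1-jn rule on J1)

#0 stroke at J1
#1 stroke at TF1
#2 stroke at J2
#3 stroke at I1
#4 stroke at Sf1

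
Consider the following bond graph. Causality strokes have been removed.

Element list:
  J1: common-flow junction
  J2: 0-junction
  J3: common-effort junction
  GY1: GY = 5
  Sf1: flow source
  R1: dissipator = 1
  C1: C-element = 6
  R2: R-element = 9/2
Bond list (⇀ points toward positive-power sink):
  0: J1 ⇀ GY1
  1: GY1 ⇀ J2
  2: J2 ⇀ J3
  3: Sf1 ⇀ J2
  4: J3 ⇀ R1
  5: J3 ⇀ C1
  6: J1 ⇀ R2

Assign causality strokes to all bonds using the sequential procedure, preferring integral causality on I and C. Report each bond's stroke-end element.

β0 |GY1
β1 |GY1
β2 |J2
β3 |Sf1
β4 |R1
β5 |J3
β6 |J1

#3 stroke→Sf1  (Sf1 (Sf) sets flow on bond)
#5 stroke→J3  (C1 integral (e out))
#2 stroke→J2  (common-e at J3 fixed by 5)
#4 stroke→R1  (common-e at J3 fixed by 5)
#1 stroke→GY1  (common-e at J2 fixed by 2)
#0 stroke→GY1  (through GY1, causality inverts; strokes same side of GY1)
#6 stroke→J1  (1-jn J1 has f-setter on 0)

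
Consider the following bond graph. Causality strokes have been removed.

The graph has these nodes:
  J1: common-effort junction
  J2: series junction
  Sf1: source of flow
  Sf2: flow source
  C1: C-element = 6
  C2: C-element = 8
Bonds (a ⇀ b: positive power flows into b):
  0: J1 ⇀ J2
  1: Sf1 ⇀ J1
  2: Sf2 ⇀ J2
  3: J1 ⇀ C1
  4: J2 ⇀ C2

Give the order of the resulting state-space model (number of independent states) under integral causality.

2  (C1, C2 all integral)

#1 stroke at Sf1  (source Sf1 imposes f)
#2 stroke at Sf2  (Sf2 fixes flow; stroke at Sf2)
#0 stroke at J2  (common-f at J2 fixed by 2)
#4 stroke at J2  (1-jn J2 has f-setter on 2)
#3 stroke at J1  (J1 needs exactly one e-in)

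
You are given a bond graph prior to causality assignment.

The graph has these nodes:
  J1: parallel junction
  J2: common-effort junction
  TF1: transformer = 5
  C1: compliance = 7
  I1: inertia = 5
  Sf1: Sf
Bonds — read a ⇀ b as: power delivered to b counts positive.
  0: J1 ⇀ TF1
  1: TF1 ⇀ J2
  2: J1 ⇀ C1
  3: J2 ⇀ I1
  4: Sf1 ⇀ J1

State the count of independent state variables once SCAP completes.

bond 4 stroke→Sf1  (Sf1 (Sf) sets flow on bond)
bond 2 stroke→J1  (C1: C, integral causality)
bond 0 stroke→TF1  (0-jn J1 has e-setter on 2)
bond 1 stroke→J2  (TF TF1: opposite of bond 0)
bond 3 stroke→I1  (0-jn J2 has e-setter on 1)

2  (C1, I1 all integral)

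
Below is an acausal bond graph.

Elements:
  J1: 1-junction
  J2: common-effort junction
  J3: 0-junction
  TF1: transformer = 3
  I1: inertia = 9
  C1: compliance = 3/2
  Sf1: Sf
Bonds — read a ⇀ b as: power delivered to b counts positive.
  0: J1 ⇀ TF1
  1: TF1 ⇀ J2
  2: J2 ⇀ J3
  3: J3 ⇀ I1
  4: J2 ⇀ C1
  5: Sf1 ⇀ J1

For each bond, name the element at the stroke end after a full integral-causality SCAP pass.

bond 5 |Sf1  (source Sf1 imposes f)
bond 0 |J1  (J1: bond 5 brought flow, rest push out)
bond 1 |TF1  (TF1 one-in-one-out from 0)
bond 3 |I1  (I1 integral (f out))
bond 2 |J3  (only one effort-in slot at J3)
bond 4 |J2  (only one effort-in slot at J2)

β0 stroke→J1
β1 stroke→TF1
β2 stroke→J3
β3 stroke→I1
β4 stroke→J2
β5 stroke→Sf1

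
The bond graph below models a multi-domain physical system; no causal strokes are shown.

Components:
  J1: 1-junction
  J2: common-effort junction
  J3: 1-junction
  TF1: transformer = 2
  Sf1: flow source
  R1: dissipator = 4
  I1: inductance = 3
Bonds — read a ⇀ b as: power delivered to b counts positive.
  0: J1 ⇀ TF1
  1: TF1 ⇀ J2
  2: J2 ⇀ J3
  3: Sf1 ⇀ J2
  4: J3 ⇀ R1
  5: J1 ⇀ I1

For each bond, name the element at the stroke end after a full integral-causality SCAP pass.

#3 stroke→Sf1  (Sf1: flow source, stroke at near end)
#5 stroke→I1  (I1 outputs flow p/I1)
#0 stroke→J1  (J1 flow already set via bond 5)
#1 stroke→TF1  (TF TF1: opposite of bond 0)
#2 stroke→J2  (only one effort-in slot at J2)
#4 stroke→J3  (common-f at J3 fixed by 2)

b0 stroke at J1
b1 stroke at TF1
b2 stroke at J2
b3 stroke at Sf1
b4 stroke at J3
b5 stroke at I1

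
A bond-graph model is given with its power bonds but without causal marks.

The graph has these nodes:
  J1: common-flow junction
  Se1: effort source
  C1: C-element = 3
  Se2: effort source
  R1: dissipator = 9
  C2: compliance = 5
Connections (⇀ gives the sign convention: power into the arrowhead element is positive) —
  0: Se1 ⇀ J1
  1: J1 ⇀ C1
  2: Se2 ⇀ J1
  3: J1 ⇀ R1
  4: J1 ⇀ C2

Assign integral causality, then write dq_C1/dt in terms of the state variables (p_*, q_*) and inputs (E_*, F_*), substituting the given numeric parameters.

b0 stroke→J1  (source Se1 imposes e)
b2 stroke→J1  (Se2: effort source, stroke at far end)
b1 stroke→J1  (C1: C, integral causality)
b4 stroke→J1  (C2 integral (e out))
b3 stroke→R1  (J1: last free bond brings flow in)

dq_C1/dt = E_Se1/9 + E_Se2/9 - q_C1/27 - q_C2/45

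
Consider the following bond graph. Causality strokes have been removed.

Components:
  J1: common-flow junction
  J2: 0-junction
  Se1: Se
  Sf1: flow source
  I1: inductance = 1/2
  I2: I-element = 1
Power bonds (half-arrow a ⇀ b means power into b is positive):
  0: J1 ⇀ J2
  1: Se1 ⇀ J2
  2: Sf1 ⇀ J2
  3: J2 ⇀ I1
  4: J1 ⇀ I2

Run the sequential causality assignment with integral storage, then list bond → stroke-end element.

b0 stroke→J1
b1 stroke→J2
b2 stroke→Sf1
b3 stroke→I1
b4 stroke→I2

bond 1 →J2  (Se1 fixes effort; stroke away)
bond 2 →Sf1  (Sf1 fixes flow; stroke at Sf1)
bond 0 →J1  (J2: bond 1 brought effort, rest push out)
bond 3 →I1  (0-jn J2 has e-setter on 1)
bond 4 →I2  (J1: last free bond brings flow in)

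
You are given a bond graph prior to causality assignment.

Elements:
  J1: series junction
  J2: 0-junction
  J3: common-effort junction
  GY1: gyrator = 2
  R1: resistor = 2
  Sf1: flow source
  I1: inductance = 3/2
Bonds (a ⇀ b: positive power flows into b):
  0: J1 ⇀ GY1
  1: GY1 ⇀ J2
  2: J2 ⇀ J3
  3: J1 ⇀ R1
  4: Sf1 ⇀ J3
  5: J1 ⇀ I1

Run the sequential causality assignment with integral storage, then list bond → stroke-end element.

β4 stroke→Sf1  (Sf1 fixes flow; stroke at Sf1)
β2 stroke→J3  (only one effort-in slot at J3)
β1 stroke→J2  (only one effort-in slot at J2)
β0 stroke→J1  (GY1: gyrator matches bond 1)
β5 stroke→I1  (I1 outputs flow p/I1)
β3 stroke→J1  (J1: bond 5 brought flow, rest push out)

bond 0 stroke at J1
bond 1 stroke at J2
bond 2 stroke at J3
bond 3 stroke at J1
bond 4 stroke at Sf1
bond 5 stroke at I1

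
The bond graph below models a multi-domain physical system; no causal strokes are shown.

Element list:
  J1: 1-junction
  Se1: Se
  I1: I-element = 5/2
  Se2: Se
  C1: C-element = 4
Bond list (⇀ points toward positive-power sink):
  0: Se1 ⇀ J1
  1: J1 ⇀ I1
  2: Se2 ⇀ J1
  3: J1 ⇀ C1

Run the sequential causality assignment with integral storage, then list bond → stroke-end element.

b0 |J1
b1 |I1
b2 |J1
b3 |J1

β0 |J1  (Se1 fixes effort; stroke away)
β2 |J1  (source Se2 imposes e)
β1 |I1  (I1: I, integral causality)
β3 |J1  (1-jn J1 has f-setter on 1)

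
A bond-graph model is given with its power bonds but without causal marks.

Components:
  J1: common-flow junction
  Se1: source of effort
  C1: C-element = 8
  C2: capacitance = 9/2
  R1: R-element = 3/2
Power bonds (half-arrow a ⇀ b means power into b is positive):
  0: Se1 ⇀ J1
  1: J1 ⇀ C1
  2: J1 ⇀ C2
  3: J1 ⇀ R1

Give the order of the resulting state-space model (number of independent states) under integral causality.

#0 |J1  (Se1: effort source, stroke at far end)
#1 |J1  (C1: C, integral causality)
#2 |J1  (C2 outputs effort q/C2)
#3 |R1  (J1: last free bond brings flow in)

2  (C1, C2 all integral)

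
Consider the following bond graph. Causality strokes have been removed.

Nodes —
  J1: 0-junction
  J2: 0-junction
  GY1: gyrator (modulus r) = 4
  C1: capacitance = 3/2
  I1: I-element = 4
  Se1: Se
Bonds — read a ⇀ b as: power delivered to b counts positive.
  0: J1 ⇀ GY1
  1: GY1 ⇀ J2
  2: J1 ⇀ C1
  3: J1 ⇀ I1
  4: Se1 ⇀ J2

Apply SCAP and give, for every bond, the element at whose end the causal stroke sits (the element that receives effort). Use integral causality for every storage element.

b0 |GY1
b1 |GY1
b2 |J1
b3 |I1
b4 |J2

#4 →J2  (Se1 fixes effort; stroke away)
#1 →GY1  (J2: bond 4 brought effort, rest push out)
#0 →GY1  (GY GY1: same side as bond 1)
#2 →J1  (C1 integral (e out))
#3 →I1  (J1 effort already set via bond 2)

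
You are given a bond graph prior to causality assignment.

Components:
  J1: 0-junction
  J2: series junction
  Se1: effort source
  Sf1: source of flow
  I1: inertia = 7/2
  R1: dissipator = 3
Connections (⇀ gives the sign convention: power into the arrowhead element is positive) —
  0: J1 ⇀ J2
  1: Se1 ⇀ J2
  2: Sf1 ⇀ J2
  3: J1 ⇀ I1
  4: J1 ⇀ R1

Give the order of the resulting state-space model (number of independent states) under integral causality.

#1 stroke at J2  (source Se1 imposes e)
#2 stroke at Sf1  (Sf1 (Sf) sets flow on bond)
#0 stroke at J2  (common-f at J2 fixed by 2)
#3 stroke at I1  (I1: I, integral causality)
#4 stroke at J1  (J1 needs exactly one e-in)

1  (I1 all integral)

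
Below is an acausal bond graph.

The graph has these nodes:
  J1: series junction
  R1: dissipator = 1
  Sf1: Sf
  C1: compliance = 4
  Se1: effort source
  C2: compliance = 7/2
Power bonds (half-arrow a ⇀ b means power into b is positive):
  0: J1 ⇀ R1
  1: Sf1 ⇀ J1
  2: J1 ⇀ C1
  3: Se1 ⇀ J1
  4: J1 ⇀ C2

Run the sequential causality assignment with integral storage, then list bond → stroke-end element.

bond 0 →J1
bond 1 →Sf1
bond 2 →J1
bond 3 →J1
bond 4 →J1

bond 1 stroke→Sf1  (Sf1 (Sf) sets flow on bond)
bond 3 stroke→J1  (Se1 fixes effort; stroke away)
bond 0 stroke→J1  (1-jn J1 has f-setter on 1)
bond 2 stroke→J1  (J1 flow already set via bond 1)
bond 4 stroke→J1  (1-jn J1 has f-setter on 1)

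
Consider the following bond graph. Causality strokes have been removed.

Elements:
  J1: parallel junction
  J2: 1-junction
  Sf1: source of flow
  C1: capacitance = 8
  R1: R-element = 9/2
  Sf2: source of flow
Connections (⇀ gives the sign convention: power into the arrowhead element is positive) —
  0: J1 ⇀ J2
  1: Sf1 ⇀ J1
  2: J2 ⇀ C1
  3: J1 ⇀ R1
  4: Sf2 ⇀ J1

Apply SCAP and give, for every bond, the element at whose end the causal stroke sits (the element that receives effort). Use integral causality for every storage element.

bond 1 stroke→Sf1  (Sf1: flow source, stroke at near end)
bond 4 stroke→Sf2  (Sf2 fixes flow; stroke at Sf2)
bond 2 stroke→J2  (C1 outputs effort q/C1)
bond 0 stroke→J1  (closing 1-jn rule on J2)
bond 3 stroke→R1  (J1: bond 0 brought effort, rest push out)

bond 0 →J1
bond 1 →Sf1
bond 2 →J2
bond 3 →R1
bond 4 →Sf2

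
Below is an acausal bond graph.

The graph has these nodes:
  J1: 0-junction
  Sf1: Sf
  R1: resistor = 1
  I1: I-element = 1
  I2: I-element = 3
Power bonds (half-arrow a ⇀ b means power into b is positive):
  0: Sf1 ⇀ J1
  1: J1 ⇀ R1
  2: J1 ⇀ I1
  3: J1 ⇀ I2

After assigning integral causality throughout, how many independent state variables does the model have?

2  (I1, I2 all integral)

b0 stroke→Sf1  (source Sf1 imposes f)
b2 stroke→I1  (I1: I, integral causality)
b3 stroke→I2  (I2: I, integral causality)
b1 stroke→J1  (J1 needs exactly one e-in)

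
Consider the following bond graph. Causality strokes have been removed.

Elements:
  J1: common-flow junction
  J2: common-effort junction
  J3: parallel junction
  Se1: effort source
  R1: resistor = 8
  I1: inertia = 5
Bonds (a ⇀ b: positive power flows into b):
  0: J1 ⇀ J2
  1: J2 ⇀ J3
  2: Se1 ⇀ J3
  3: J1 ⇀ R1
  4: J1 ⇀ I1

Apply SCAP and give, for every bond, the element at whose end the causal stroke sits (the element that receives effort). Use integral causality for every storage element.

#2 stroke at J3  (source Se1 imposes e)
#1 stroke at J2  (J3: bond 2 brought effort, rest push out)
#0 stroke at J1  (common-e at J2 fixed by 1)
#4 stroke at I1  (I1 outputs flow p/I1)
#3 stroke at J1  (common-f at J1 fixed by 4)

#0 stroke→J1
#1 stroke→J2
#2 stroke→J3
#3 stroke→J1
#4 stroke→I1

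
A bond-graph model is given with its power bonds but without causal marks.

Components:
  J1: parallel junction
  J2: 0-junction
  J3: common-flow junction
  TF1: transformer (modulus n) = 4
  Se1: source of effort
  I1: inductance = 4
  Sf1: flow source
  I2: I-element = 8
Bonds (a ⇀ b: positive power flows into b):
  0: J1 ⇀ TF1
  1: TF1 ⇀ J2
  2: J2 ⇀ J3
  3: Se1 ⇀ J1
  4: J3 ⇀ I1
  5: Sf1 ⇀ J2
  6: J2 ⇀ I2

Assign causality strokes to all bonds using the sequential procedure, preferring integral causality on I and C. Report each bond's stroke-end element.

β0 →TF1
β1 →J2
β2 →J3
β3 →J1
β4 →I1
β5 →Sf1
β6 →I2

#3 stroke at J1  (Se1: effort source, stroke at far end)
#5 stroke at Sf1  (Sf1 (Sf) sets flow on bond)
#0 stroke at TF1  (common-e at J1 fixed by 3)
#1 stroke at J2  (through TF1, causality passes straight; one stroke at TF1)
#2 stroke at J3  (J2 effort already set via bond 1)
#6 stroke at I2  (common-e at J2 fixed by 1)
#4 stroke at I1  (closing 1-jn rule on J3)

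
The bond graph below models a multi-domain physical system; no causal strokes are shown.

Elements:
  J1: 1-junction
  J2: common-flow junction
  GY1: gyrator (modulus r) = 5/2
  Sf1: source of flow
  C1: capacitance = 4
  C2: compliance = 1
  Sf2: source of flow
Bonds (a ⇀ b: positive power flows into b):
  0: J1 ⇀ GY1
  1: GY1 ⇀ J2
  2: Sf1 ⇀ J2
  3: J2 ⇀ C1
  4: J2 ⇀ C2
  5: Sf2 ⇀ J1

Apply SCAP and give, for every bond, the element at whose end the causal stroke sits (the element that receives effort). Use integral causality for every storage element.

β0 →J1
β1 →J2
β2 →Sf1
β3 →J2
β4 →J2
β5 →Sf2

bond 2 stroke→Sf1  (Sf1 fixes flow; stroke at Sf1)
bond 5 stroke→Sf2  (Sf2: flow source, stroke at near end)
bond 0 stroke→J1  (1-jn J1 has f-setter on 5)
bond 1 stroke→J2  (1-jn J2 has f-setter on 2)
bond 3 stroke→J2  (1-jn J2 has f-setter on 2)
bond 4 stroke→J2  (1-jn J2 has f-setter on 2)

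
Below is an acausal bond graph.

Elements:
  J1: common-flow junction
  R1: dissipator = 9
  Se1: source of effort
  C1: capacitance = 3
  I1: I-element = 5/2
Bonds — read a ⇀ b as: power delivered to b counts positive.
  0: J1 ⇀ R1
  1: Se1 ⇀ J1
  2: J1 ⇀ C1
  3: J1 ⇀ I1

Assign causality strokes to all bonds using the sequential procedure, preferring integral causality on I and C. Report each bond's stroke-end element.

β1 →J1  (Se1 fixes effort; stroke away)
β2 →J1  (C1: C, integral causality)
β3 →I1  (prefer integral on I1)
β0 →J1  (J1 flow already set via bond 3)

#0 |J1
#1 |J1
#2 |J1
#3 |I1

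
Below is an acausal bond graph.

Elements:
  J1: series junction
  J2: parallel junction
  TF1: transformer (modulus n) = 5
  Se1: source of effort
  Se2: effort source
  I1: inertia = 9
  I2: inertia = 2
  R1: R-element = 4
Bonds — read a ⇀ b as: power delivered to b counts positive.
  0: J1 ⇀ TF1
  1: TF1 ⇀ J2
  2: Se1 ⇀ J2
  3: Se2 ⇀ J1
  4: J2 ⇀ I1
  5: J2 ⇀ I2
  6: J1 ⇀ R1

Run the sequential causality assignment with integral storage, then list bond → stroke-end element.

#0 stroke→J1
#1 stroke→TF1
#2 stroke→J2
#3 stroke→J1
#4 stroke→I1
#5 stroke→I2
#6 stroke→R1

β2 →J2  (source Se1 imposes e)
β3 →J1  (source Se2 imposes e)
β1 →TF1  (common-e at J2 fixed by 2)
β4 →I1  (J2: bond 2 brought effort, rest push out)
β5 →I2  (J2 effort already set via bond 2)
β0 →J1  (through TF1, causality passes straight; one stroke at TF1)
β6 →R1  (J1: last free bond brings flow in)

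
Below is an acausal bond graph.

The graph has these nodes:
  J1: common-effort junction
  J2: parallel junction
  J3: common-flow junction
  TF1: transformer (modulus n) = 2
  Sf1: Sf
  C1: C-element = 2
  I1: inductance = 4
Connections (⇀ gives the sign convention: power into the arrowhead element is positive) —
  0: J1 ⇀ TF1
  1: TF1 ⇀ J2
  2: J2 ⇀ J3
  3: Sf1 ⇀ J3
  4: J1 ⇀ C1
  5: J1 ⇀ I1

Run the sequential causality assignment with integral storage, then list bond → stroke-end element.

#0 stroke→TF1
#1 stroke→J2
#2 stroke→J3
#3 stroke→Sf1
#4 stroke→J1
#5 stroke→I1

bond 3 stroke→Sf1  (Sf1 (Sf) sets flow on bond)
bond 2 stroke→J3  (J3: bond 3 brought flow, rest push out)
bond 1 stroke→J2  (J2: last free bond brings effort in)
bond 0 stroke→TF1  (through TF1, causality passes straight; one stroke at TF1)
bond 4 stroke→J1  (prefer integral on C1)
bond 5 stroke→I1  (J1 effort already set via bond 4)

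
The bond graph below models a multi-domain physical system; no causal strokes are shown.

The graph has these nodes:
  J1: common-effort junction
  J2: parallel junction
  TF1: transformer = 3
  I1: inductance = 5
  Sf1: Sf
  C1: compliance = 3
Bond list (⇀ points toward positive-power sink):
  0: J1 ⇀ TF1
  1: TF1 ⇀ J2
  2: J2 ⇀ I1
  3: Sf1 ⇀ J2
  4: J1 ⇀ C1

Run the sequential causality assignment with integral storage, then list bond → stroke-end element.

#0 stroke at TF1
#1 stroke at J2
#2 stroke at I1
#3 stroke at Sf1
#4 stroke at J1

β3 stroke at Sf1  (source Sf1 imposes f)
β2 stroke at I1  (I1: I, integral causality)
β1 stroke at J2  (J2 needs exactly one e-in)
β0 stroke at TF1  (TF TF1: opposite of bond 1)
β4 stroke at J1  (J1 needs exactly one e-in)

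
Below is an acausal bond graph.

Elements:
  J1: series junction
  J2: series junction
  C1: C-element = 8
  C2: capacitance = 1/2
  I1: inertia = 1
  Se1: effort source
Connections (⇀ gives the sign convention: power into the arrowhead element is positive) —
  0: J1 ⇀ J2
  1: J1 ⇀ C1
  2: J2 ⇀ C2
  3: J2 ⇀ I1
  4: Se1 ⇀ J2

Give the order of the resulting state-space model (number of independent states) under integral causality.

3  (C1, C2, I1 all integral)

#4 stroke at J2  (source Se1 imposes e)
#1 stroke at J1  (prefer integral on C1)
#0 stroke at J2  (closing 1-jn rule on J1)
#2 stroke at J2  (C2 outputs effort q/C2)
#3 stroke at I1  (J2 needs exactly one f-in)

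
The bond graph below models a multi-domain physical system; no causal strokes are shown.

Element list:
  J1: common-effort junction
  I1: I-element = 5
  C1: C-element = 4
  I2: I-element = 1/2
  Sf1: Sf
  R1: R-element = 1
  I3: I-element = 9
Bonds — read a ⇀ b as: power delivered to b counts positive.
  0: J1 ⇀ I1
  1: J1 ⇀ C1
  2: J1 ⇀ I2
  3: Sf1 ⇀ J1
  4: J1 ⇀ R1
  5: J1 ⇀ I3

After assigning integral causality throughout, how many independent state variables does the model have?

4  (C1, I1, I2, I3 all integral)

β3 stroke at Sf1  (Sf1: flow source, stroke at near end)
β0 stroke at I1  (I1 integral (f out))
β1 stroke at J1  (prefer integral on C1)
β2 stroke at I2  (common-e at J1 fixed by 1)
β4 stroke at R1  (common-e at J1 fixed by 1)
β5 stroke at I3  (J1 effort already set via bond 1)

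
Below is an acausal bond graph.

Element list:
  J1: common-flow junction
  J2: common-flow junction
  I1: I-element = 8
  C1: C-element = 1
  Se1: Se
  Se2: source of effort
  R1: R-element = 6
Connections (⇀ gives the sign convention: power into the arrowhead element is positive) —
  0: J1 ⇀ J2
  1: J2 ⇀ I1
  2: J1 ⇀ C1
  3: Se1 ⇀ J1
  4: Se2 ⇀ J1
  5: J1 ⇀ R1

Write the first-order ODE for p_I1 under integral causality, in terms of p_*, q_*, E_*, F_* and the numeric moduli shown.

b3 stroke at J1  (Se1 (Se) sets effort on bond)
b4 stroke at J1  (source Se2 imposes e)
b1 stroke at I1  (prefer integral on I1)
b0 stroke at J2  (J2: bond 1 brought flow, rest push out)
b2 stroke at J1  (J1: bond 0 brought flow, rest push out)
b5 stroke at J1  (1-jn J1 has f-setter on 0)

dp_I1/dt = E_Se1 + E_Se2 - 3*p_I1/4 - q_C1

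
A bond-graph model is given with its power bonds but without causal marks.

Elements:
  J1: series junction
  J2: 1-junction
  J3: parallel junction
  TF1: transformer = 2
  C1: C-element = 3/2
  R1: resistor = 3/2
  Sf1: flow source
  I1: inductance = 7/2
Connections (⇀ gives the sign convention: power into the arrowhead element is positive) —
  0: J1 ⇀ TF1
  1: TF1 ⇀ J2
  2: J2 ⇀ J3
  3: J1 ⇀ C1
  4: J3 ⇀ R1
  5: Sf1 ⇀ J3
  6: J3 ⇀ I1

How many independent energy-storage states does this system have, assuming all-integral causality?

2  (C1, I1 all integral)

bond 5 |Sf1  (source Sf1 imposes f)
bond 3 |J1  (prefer integral on C1)
bond 0 |TF1  (closing 1-jn rule on J1)
bond 1 |J2  (TF1: transformer flips bond 0)
bond 2 |J3  (J2 needs exactly one f-in)
bond 4 |R1  (0-jn J3 has e-setter on 2)
bond 6 |I1  (J3 effort already set via bond 2)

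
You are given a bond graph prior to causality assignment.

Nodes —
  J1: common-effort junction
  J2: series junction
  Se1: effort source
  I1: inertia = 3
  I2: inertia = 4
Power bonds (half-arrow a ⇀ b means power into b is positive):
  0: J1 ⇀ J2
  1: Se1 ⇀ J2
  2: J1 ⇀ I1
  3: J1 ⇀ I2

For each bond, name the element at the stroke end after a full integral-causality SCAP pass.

β0 stroke→J1
β1 stroke→J2
β2 stroke→I1
β3 stroke→I2

β1 →J2  (source Se1 imposes e)
β0 →J1  (J2: last free bond brings flow in)
β2 →I1  (J1 effort already set via bond 0)
β3 →I2  (0-jn J1 has e-setter on 0)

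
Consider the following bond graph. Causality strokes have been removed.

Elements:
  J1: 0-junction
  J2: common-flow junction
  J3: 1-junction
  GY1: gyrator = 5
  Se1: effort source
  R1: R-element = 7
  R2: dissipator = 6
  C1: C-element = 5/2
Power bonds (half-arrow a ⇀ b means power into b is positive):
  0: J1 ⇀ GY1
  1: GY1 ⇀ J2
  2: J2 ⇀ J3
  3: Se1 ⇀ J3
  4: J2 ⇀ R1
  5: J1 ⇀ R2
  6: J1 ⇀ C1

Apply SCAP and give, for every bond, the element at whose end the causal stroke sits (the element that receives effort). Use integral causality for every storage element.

b3 |J3  (source Se1 imposes e)
b2 |J2  (J3: last free bond brings flow in)
b6 |J1  (C1 outputs effort q/C1)
b0 |GY1  (common-e at J1 fixed by 6)
b5 |R2  (J1: bond 6 brought effort, rest push out)
b1 |GY1  (GY1: gyrator matches bond 0)
b4 |J2  (J2: bond 1 brought flow, rest push out)

#0 stroke→GY1
#1 stroke→GY1
#2 stroke→J2
#3 stroke→J3
#4 stroke→J2
#5 stroke→R2
#6 stroke→J1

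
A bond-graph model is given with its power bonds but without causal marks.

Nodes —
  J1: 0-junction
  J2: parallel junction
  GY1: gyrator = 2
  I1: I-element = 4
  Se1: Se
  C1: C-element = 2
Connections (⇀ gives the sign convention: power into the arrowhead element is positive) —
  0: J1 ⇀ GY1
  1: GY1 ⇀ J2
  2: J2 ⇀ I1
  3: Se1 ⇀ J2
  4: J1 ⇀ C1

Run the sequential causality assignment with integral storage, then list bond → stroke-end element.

bond 3 stroke→J2  (source Se1 imposes e)
bond 1 stroke→GY1  (common-e at J2 fixed by 3)
bond 2 stroke→I1  (J2 effort already set via bond 3)
bond 0 stroke→GY1  (through GY1, causality inverts; strokes same side of GY1)
bond 4 stroke→J1  (J1: last free bond brings effort in)

#0 stroke at GY1
#1 stroke at GY1
#2 stroke at I1
#3 stroke at J2
#4 stroke at J1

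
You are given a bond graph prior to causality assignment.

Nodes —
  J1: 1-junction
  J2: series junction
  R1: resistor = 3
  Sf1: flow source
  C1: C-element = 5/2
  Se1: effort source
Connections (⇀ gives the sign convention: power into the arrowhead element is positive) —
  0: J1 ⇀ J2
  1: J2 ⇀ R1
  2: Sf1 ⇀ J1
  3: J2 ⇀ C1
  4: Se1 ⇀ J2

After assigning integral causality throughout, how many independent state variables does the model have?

bond 2 |Sf1  (source Sf1 imposes f)
bond 4 |J2  (Se1: effort source, stroke at far end)
bond 0 |J1  (1-jn J1 has f-setter on 2)
bond 1 |J2  (J2: bond 0 brought flow, rest push out)
bond 3 |J2  (J2 flow already set via bond 0)

1  (C1 all integral)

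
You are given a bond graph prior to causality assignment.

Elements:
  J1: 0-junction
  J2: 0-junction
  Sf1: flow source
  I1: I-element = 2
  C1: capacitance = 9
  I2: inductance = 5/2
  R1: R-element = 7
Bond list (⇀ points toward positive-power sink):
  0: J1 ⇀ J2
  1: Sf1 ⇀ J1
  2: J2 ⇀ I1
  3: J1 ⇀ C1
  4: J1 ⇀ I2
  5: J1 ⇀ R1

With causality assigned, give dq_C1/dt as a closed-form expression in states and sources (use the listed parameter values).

dq_C1/dt = F_Sf1 - p_I1/2 - 2*p_I2/5 - q_C1/63

β1 |Sf1  (Sf1 (Sf) sets flow on bond)
β2 |I1  (I1 outputs flow p/I1)
β0 |J2  (only one effort-in slot at J2)
β3 |J1  (C1 integral (e out))
β4 |I2  (J1: bond 3 brought effort, rest push out)
β5 |R1  (J1: bond 3 brought effort, rest push out)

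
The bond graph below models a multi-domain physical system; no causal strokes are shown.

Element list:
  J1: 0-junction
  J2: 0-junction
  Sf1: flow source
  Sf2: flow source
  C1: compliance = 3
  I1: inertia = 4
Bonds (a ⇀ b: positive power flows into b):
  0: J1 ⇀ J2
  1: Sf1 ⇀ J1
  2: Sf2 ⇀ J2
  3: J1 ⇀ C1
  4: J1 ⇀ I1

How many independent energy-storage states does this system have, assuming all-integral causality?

2  (C1, I1 all integral)

b1 stroke at Sf1  (Sf1 (Sf) sets flow on bond)
b2 stroke at Sf2  (Sf2: flow source, stroke at near end)
b0 stroke at J2  (J2: last free bond brings effort in)
b3 stroke at J1  (C1: C, integral causality)
b4 stroke at I1  (J1: bond 3 brought effort, rest push out)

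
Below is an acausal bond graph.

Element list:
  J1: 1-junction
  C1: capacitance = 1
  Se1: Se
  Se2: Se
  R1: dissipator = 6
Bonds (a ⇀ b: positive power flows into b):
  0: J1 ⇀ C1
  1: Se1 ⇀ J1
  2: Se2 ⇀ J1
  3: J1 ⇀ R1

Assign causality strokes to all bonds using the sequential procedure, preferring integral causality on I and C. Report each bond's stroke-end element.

b1 stroke at J1  (Se1: effort source, stroke at far end)
b2 stroke at J1  (source Se2 imposes e)
b0 stroke at J1  (C1: C, integral causality)
b3 stroke at R1  (closing 1-jn rule on J1)

b0 →J1
b1 →J1
b2 →J1
b3 →R1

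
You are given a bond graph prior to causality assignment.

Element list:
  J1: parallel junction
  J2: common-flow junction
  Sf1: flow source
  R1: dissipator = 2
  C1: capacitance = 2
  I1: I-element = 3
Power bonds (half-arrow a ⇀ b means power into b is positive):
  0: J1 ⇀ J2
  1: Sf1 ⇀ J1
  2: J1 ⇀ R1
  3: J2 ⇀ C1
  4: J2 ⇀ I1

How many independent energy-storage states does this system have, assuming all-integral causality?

2  (C1, I1 all integral)

bond 1 |Sf1  (source Sf1 imposes f)
bond 3 |J2  (C1 outputs effort q/C1)
bond 4 |I1  (I1: I, integral causality)
bond 0 |J2  (J2 flow already set via bond 4)
bond 2 |J1  (closing 0-jn rule on J1)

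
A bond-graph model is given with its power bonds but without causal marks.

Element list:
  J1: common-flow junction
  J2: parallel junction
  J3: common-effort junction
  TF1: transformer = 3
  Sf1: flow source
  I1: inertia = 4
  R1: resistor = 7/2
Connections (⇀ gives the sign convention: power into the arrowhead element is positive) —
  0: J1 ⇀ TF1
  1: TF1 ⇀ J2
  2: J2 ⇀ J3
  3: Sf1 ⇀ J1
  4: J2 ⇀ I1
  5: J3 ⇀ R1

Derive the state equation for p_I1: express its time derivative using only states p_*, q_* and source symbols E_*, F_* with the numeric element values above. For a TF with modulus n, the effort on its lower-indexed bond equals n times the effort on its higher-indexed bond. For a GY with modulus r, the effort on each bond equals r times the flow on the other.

dp_I1/dt = 21*F_Sf1/2 - 7*p_I1/8

#3 stroke at Sf1  (source Sf1 imposes f)
#0 stroke at J1  (J1: bond 3 brought flow, rest push out)
#1 stroke at TF1  (TF1: transformer flips bond 0)
#4 stroke at I1  (I1 outputs flow p/I1)
#2 stroke at J2  (closing 0-jn rule on J2)
#5 stroke at J3  (closing 0-jn rule on J3)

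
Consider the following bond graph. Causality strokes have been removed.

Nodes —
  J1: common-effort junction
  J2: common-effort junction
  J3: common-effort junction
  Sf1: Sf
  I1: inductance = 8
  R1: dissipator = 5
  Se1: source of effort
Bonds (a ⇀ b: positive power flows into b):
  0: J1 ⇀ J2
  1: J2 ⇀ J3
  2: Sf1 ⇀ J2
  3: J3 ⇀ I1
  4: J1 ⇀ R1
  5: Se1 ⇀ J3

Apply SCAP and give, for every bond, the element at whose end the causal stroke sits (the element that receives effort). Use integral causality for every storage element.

bond 2 stroke at Sf1  (source Sf1 imposes f)
bond 5 stroke at J3  (Se1 fixes effort; stroke away)
bond 1 stroke at J2  (J3 effort already set via bond 5)
bond 3 stroke at I1  (common-e at J3 fixed by 5)
bond 0 stroke at J1  (0-jn J2 has e-setter on 1)
bond 4 stroke at R1  (0-jn J1 has e-setter on 0)

bond 0 |J1
bond 1 |J2
bond 2 |Sf1
bond 3 |I1
bond 4 |R1
bond 5 |J3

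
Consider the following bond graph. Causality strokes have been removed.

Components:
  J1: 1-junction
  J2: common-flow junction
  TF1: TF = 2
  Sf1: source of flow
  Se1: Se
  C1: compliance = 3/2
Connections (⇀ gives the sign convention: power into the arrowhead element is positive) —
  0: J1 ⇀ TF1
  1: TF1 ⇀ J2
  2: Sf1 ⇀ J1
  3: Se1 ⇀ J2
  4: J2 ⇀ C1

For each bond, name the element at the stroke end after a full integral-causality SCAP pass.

bond 0 stroke→J1
bond 1 stroke→TF1
bond 2 stroke→Sf1
bond 3 stroke→J2
bond 4 stroke→J2

β2 stroke at Sf1  (Sf1: flow source, stroke at near end)
β3 stroke at J2  (Se1 (Se) sets effort on bond)
β0 stroke at J1  (1-jn J1 has f-setter on 2)
β1 stroke at TF1  (TF TF1: opposite of bond 0)
β4 stroke at J2  (J2: bond 1 brought flow, rest push out)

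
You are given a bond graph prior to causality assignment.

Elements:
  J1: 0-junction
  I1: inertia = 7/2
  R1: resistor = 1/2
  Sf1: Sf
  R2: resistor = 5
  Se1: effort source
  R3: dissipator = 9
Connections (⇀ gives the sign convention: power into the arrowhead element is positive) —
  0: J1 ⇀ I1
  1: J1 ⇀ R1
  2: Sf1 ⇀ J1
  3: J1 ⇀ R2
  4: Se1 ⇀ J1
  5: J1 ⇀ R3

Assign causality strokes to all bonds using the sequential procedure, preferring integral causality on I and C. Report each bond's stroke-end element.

b2 |Sf1  (Sf1: flow source, stroke at near end)
b4 |J1  (Se1 fixes effort; stroke away)
b0 |I1  (common-e at J1 fixed by 4)
b1 |R1  (J1 effort already set via bond 4)
b3 |R2  (J1: bond 4 brought effort, rest push out)
b5 |R3  (J1 effort already set via bond 4)

bond 0 stroke at I1
bond 1 stroke at R1
bond 2 stroke at Sf1
bond 3 stroke at R2
bond 4 stroke at J1
bond 5 stroke at R3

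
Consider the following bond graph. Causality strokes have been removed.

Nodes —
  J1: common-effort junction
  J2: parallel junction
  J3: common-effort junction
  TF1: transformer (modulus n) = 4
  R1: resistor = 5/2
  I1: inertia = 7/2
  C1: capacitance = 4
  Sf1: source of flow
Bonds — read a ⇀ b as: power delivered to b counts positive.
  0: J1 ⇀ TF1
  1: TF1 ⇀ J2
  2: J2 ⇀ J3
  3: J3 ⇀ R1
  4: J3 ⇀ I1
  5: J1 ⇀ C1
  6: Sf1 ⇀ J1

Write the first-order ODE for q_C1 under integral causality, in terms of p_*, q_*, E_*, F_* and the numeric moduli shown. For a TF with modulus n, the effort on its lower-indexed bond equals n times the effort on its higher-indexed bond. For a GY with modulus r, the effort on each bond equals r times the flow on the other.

b6 stroke→Sf1  (source Sf1 imposes f)
b4 stroke→I1  (I1 integral (f out))
b5 stroke→J1  (C1: C, integral causality)
b0 stroke→TF1  (J1: bond 5 brought effort, rest push out)
b1 stroke→J2  (TF TF1: opposite of bond 0)
b2 stroke→J3  (common-e at J2 fixed by 1)
b3 stroke→R1  (J3: bond 2 brought effort, rest push out)

dq_C1/dt = F_Sf1 - p_I1/14 - q_C1/160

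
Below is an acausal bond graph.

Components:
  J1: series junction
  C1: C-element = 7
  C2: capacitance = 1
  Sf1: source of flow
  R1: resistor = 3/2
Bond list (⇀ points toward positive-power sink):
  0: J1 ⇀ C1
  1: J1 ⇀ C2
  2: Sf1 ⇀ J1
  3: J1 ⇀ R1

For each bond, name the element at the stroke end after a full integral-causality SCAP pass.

β2 stroke at Sf1  (Sf1: flow source, stroke at near end)
β0 stroke at J1  (J1: bond 2 brought flow, rest push out)
β1 stroke at J1  (common-f at J1 fixed by 2)
β3 stroke at J1  (common-f at J1 fixed by 2)

b0 stroke→J1
b1 stroke→J1
b2 stroke→Sf1
b3 stroke→J1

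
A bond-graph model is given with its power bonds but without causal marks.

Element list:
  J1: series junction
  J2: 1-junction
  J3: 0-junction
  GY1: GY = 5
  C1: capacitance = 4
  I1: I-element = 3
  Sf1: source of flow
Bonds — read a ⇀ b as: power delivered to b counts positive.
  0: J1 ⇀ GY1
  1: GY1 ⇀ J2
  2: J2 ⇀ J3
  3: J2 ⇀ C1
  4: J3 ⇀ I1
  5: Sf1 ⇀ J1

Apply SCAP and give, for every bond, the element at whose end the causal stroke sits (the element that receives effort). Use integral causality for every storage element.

#0 →J1
#1 →J2
#2 →J3
#3 →J2
#4 →I1
#5 →Sf1

#5 |Sf1  (Sf1 fixes flow; stroke at Sf1)
#0 |J1  (1-jn J1 has f-setter on 5)
#1 |J2  (through GY1, causality inverts; strokes same side of GY1)
#3 |J2  (prefer integral on C1)
#2 |J3  (closing 1-jn rule on J2)
#4 |I1  (common-e at J3 fixed by 2)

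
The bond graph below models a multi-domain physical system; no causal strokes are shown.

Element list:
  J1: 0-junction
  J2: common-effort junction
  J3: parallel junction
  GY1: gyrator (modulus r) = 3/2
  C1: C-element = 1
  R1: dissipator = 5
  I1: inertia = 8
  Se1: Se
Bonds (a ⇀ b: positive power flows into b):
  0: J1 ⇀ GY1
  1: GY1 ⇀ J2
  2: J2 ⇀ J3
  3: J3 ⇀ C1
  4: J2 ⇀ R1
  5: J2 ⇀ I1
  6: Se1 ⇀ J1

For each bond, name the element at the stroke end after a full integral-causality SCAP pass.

#0 →GY1
#1 →GY1
#2 →J2
#3 →J3
#4 →R1
#5 →I1
#6 →J1

#6 |J1  (source Se1 imposes e)
#0 |GY1  (J1 effort already set via bond 6)
#1 |GY1  (GY1 both-in/both-out from 0)
#3 |J3  (C1 integral (e out))
#2 |J2  (common-e at J3 fixed by 3)
#4 |R1  (J2 effort already set via bond 2)
#5 |I1  (J2 effort already set via bond 2)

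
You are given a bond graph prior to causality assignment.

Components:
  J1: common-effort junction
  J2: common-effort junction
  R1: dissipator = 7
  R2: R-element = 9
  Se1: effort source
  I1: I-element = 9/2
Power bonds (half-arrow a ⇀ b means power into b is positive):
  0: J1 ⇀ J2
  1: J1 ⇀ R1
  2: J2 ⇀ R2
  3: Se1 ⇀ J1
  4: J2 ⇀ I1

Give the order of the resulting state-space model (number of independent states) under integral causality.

bond 3 →J1  (Se1: effort source, stroke at far end)
bond 0 →J2  (J1: bond 3 brought effort, rest push out)
bond 1 →R1  (common-e at J1 fixed by 3)
bond 2 →R2  (common-e at J2 fixed by 0)
bond 4 →I1  (J2 effort already set via bond 0)

1  (I1 all integral)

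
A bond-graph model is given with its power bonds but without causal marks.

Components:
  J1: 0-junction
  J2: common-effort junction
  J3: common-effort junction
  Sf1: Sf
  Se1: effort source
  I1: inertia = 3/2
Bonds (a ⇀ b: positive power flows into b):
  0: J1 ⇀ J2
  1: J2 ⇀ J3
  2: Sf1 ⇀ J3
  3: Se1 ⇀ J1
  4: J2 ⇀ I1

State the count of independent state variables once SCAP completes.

β2 |Sf1  (source Sf1 imposes f)
β3 |J1  (source Se1 imposes e)
β0 |J2  (common-e at J1 fixed by 3)
β1 |J3  (0-jn J2 has e-setter on 0)
β4 |I1  (common-e at J2 fixed by 0)

1  (I1 all integral)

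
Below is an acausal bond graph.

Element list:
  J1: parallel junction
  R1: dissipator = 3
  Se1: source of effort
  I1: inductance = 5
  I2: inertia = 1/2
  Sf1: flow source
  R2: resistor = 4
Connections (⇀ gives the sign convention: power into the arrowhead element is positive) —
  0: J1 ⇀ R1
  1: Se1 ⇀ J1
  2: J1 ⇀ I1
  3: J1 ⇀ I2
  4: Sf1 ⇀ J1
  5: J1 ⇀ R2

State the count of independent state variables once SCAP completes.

2  (I1, I2 all integral)

#1 →J1  (Se1 (Se) sets effort on bond)
#4 →Sf1  (Sf1 fixes flow; stroke at Sf1)
#0 →R1  (0-jn J1 has e-setter on 1)
#2 →I1  (J1 effort already set via bond 1)
#3 →I2  (0-jn J1 has e-setter on 1)
#5 →R2  (0-jn J1 has e-setter on 1)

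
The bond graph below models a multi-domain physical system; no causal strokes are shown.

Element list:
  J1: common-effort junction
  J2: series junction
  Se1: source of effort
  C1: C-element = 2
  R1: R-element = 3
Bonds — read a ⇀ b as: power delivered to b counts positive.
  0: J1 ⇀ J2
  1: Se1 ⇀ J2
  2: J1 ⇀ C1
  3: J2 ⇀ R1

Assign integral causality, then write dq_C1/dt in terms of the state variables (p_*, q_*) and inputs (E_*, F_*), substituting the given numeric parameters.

β1 |J2  (Se1: effort source, stroke at far end)
β2 |J1  (C1 integral (e out))
β0 |J2  (0-jn J1 has e-setter on 2)
β3 |R1  (closing 1-jn rule on J2)

dq_C1/dt = -E_Se1/3 - q_C1/6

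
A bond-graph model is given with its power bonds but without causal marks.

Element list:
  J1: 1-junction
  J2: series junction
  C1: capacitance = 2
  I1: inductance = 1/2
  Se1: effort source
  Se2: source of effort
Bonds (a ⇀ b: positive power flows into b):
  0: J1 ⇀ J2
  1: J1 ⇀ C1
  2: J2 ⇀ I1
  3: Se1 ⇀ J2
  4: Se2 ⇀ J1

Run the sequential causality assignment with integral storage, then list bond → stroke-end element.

β0 →J2
β1 →J1
β2 →I1
β3 →J2
β4 →J1

β3 stroke at J2  (Se1: effort source, stroke at far end)
β4 stroke at J1  (Se2: effort source, stroke at far end)
β1 stroke at J1  (C1 outputs effort q/C1)
β0 stroke at J2  (J1 needs exactly one f-in)
β2 stroke at I1  (J2: last free bond brings flow in)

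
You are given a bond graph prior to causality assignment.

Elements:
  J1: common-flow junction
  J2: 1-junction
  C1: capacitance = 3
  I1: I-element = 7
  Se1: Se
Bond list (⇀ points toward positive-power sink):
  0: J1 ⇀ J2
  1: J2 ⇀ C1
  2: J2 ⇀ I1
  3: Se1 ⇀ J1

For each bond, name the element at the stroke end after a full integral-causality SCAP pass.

b0 →J2
b1 →J2
b2 →I1
b3 →J1

β3 |J1  (Se1: effort source, stroke at far end)
β0 |J2  (only one flow-in slot at J1)
β1 |J2  (C1 integral (e out))
β2 |I1  (J2 needs exactly one f-in)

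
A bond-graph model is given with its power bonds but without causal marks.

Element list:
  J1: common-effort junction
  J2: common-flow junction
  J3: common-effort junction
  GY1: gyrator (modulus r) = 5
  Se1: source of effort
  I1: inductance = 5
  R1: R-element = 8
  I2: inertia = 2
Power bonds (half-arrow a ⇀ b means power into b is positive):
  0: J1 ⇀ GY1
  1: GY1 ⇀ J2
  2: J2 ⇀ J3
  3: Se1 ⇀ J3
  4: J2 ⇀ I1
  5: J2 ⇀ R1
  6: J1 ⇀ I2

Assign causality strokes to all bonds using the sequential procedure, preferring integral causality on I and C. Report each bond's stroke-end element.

bond 0 stroke at J1
bond 1 stroke at J2
bond 2 stroke at J2
bond 3 stroke at J3
bond 4 stroke at I1
bond 5 stroke at J2
bond 6 stroke at I2

bond 3 →J3  (Se1: effort source, stroke at far end)
bond 2 →J2  (J3: bond 3 brought effort, rest push out)
bond 4 →I1  (prefer integral on I1)
bond 1 →J2  (common-f at J2 fixed by 4)
bond 5 →J2  (J2: bond 4 brought flow, rest push out)
bond 0 →J1  (through GY1, causality inverts; strokes same side of GY1)
bond 6 →I2  (0-jn J1 has e-setter on 0)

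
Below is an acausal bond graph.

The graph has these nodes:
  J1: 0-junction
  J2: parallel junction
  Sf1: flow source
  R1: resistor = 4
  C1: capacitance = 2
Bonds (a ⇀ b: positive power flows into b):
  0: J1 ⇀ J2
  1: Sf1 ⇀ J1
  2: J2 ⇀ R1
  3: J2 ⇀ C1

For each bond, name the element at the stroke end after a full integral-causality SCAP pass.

b0 →J1
b1 →Sf1
b2 →R1
b3 →J2

β1 stroke→Sf1  (Sf1 (Sf) sets flow on bond)
β0 stroke→J1  (J1: last free bond brings effort in)
β3 stroke→J2  (C1 outputs effort q/C1)
β2 stroke→R1  (J2: bond 3 brought effort, rest push out)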